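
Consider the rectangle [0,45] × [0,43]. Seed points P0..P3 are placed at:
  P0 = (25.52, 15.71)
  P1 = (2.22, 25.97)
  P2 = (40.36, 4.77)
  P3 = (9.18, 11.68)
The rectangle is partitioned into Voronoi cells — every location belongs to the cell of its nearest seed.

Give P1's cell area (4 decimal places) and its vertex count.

Area of P1's cell: 434.0016 (4 vertices)

1. box [0,45]×[0,43]: [(0, 0) (45, 0) (45, 43) (0, 43)]
2. ⊥bis P1·P0 via (13.87,20.84): [(0, 0) (4.6932, 0) (23.628, 43) (0, 43)]  |A|=608.9069
3. ⊥bis P1·P2 via (21.29,15.37): [(0, 0) (4.6932, 0) (23.628, 43) (0, 43)]  |A|=608.9069
4. ⊥bis P1·P3 via (5.7,18.825): [(0, 16.0488) (14.9711, 23.3405) (23.628, 43) (0, 43)]  |A|=434.0016
5. canonical 4-gon: [(0, 16.0488) (14.9711, 23.3405) (23.628, 43) (0, 43)]
6. shoelace: 434.0016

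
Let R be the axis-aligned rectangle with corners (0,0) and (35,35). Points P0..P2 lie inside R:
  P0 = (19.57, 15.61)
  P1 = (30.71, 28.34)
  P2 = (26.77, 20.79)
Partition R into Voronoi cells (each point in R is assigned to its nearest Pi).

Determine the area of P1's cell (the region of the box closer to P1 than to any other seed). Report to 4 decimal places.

Area of P1's cell: 178.3997

1. box [0,35]×[0,35]: [(0, 0) (35, 0) (35, 35) (0, 35)]
2. ⊥bis P1·P0 via (25.14,21.975): [(35, 13.3465) (35, 35) (10.256, 35)]  |A|=267.8972
3. ⊥bis P1·P2 via (28.74,24.565): [(12.4896, 33.0453) (35, 21.2982) (35, 35) (10.256, 35)]  |A|=178.3997
4. canonical 4-gon: [(12.4896, 33.0453) (35, 21.2982) (35, 35) (10.256, 35)]
5. shoelace: 178.3997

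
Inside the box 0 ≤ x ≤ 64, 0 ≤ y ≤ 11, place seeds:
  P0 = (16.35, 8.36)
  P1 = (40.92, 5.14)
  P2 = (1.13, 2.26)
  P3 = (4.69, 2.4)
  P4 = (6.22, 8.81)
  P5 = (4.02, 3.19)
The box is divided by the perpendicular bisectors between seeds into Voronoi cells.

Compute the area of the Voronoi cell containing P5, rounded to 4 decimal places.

1. box [0,64]×[0,11]: [(0, 0) (64, 0) (64, 11) (0, 11)]
2. ⊥bis P5·P0 via (10.185,5.775): [(0, 0) (12.6065, 0) (7.9941, 11) (0, 11)]  |A|=113.3034
3. ⊥bis P5·P1 via (22.47,4.165): [(0, 0) (12.6065, 0) (7.9941, 11) (0, 11)]  |A|=113.3034
4. ⊥bis P5·P2 via (2.575,2.725): [(0, 10.7269) (3.4519, 0) (12.6065, 0) (7.9941, 11) (0, 11)]  |A|=94.7893
5. ⊥bis P5·P3 via (4.355,2.795): [(0, 10.7269) (2.9389, 1.594) (9.5774, 7.2241) (7.9941, 11) (0, 11)]  |A|=54.9875
6. ⊥bis P5·P4 via (5.12,6): [(1.0024, 7.6119) (2.9389, 1.594) (7.1822, 5.1927)]  |A|=16.2521
7. canonical 3-gon: [(1.0024, 7.6119) (2.9389, 1.594) (7.1822, 5.1927)]
8. shoelace: 16.2521

Area of P5's cell: 16.2521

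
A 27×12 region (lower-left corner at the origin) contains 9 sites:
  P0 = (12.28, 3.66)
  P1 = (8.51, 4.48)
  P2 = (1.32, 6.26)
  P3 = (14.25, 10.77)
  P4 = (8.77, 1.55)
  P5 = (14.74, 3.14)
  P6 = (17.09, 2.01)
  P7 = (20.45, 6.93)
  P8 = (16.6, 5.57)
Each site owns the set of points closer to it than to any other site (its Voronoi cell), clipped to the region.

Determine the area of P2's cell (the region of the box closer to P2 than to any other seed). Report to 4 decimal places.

1. box [0,27]×[0,12]: [(0, 0) (27, 0) (27, 12) (0, 12)]
2. ⊥bis P2·P0 via (6.8,4.96): [(0, 0) (5.6234, 0) (8.4701, 12) (0, 12)]  |A|=84.5606
3. ⊥bis P2·P1 via (4.915,5.37): [(0, 0) (3.5856, 0) (6.5564, 12) (0, 12)]  |A|=60.8516
4. ⊥bis P2·P3 via (7.785,8.515): [(0, 0) (3.5856, 0) (6.5564, 12) (0, 12)]  |A|=60.8516
5. ⊥bis P2·P4 via (5.045,3.905): [(0, 0) (2.5762, 0) (4.2352, 2.6241) (6.5564, 12) (0, 12)]  |A|=59.5272
6. ⊥bis P2·P5 via (8.03,4.7): [(0, 0) (2.5762, 0) (4.2352, 2.6241) (6.5564, 12) (0, 12)]  |A|=59.5272
7. ⊥bis P2·P6 via (9.205,4.135): [(0, 0) (2.5762, 0) (4.2352, 2.6241) (6.5564, 12) (0, 12)]  |A|=59.5272
8. ⊥bis P2·P7 via (10.885,6.595): [(0, 0) (2.5762, 0) (4.2352, 2.6241) (6.5564, 12) (0, 12)]  |A|=59.5272
9. ⊥bis P2·P8 via (8.96,5.915): [(0, 0) (2.5762, 0) (4.2352, 2.6241) (6.5564, 12) (0, 12)]  |A|=59.5272
10. canonical 5-gon: [(0, 0) (2.5762, 0) (4.2352, 2.6241) (6.5564, 12) (0, 12)]
11. shoelace: 59.5272

Area of P2's cell: 59.5272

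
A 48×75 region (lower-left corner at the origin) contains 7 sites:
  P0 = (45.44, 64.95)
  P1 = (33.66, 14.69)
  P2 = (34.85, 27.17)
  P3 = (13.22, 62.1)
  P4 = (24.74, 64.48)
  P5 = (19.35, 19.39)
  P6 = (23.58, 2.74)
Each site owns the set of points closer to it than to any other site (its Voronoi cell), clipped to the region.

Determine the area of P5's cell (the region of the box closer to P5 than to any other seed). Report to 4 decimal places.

Area of P5's cell: 758.2300

1. box [0,48]×[0,75]: [(0, 0) (48, 0) (48, 75) (0, 75)]
2. ⊥bis P5·P0 via (32.395,42.17): [(0, 60.721) (0, 0) (48, 0) (48, 33.2338)]  |A|=2254.9156
3. ⊥bis P5·P1 via (26.505,17.04): [(34.3845, 41.0307) (0, 60.721) (0, 0) (20.9084, 0)]  |A|=1472.8747
4. ⊥bis P5·P2 via (27.1,23.28): [(27.9792, 21.5284) (11.6579, 54.0451) (0, 60.721) (0, 0) (20.9084, 0)]  |A|=1209.5828
5. ⊥bis P5·P3 via (16.285,40.745): [(27.9792, 21.5284) (18.196, 41.0193) (0, 38.4077) (0, 0) (20.9084, 0)]  |A|=952.4726
6. ⊥bis P5·P4 via (22.045,41.935): [(27.9792, 21.5284) (18.196, 41.0193) (0, 38.4077) (0, 0) (20.9084, 0)]  |A|=952.4726
7. ⊥bis P5·P6 via (21.465,11.065): [(24.8227, 11.918) (27.9792, 21.5284) (18.196, 41.0193) (0, 38.4077) (0, 5.6117)]  |A|=758.23
8. canonical 5-gon: [(24.8227, 11.918) (27.9792, 21.5284) (18.196, 41.0193) (0, 38.4077) (0, 5.6117)]
9. shoelace: 758.23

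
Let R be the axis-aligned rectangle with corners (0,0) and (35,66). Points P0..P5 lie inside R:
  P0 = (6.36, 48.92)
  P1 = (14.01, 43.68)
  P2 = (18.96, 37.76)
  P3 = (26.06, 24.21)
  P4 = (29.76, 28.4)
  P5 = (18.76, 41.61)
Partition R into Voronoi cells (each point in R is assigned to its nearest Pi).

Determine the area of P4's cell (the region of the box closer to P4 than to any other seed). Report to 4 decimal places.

Area of P4's cell: 154.1927

1. box [0,35]×[0,66]: [(0, 0) (35, 0) (35, 66) (0, 66)]
2. ⊥bis P4·P0 via (18.06,38.66): [(0, 18.0653) (0, 0) (35, 0) (35, 57.9775)]  |A|=1330.7491
3. ⊥bis P4·P1 via (21.885,36.04): [(0, 13.4818) (0, 0) (35, 0) (35, 49.5584)]  |A|=1103.2042
4. ⊥bis P4·P2 via (24.36,33.08): [(0, 4.9723) (0, 0) (35, 0) (35, 45.3569)]  |A|=880.7615
5. ⊥bis P4·P3 via (27.91,26.305): [(22.5729, 31.018) (35, 20.0441) (35, 45.3569)]  |A|=157.2823
6. ⊥bis P4·P5 via (24.26,35.005): [(30.6135, 40.2956) (22.5729, 31.018) (35, 20.0441) (35, 43.9482)]  |A|=154.1927
7. canonical 4-gon: [(30.6135, 40.2956) (22.5729, 31.018) (35, 20.0441) (35, 43.9482)]
8. shoelace: 154.1927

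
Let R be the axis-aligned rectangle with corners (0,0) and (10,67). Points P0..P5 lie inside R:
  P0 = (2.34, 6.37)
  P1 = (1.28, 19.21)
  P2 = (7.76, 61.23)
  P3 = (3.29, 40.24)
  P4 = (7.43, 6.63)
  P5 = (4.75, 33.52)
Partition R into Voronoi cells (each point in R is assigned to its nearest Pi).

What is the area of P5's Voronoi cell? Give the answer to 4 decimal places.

Area of P5's cell: 112.0925

1. box [0,10]×[0,67]: [(0, 0) (10, 0) (10, 67) (0, 67)]
2. ⊥bis P5·P0 via (3.545,19.945): [(0, 20.2597) (10, 19.372) (10, 67) (0, 67)]  |A|=471.8415
3. ⊥bis P5·P1 via (3.015,26.365): [(0, 27.0961) (10, 24.6712) (10, 67) (0, 67)]  |A|=411.1634
4. ⊥bis P5·P2 via (6.255,47.375): [(0, 48.0544) (0, 27.0961) (10, 24.6712) (10, 46.9682)]  |A|=216.2766
5. ⊥bis P5·P3 via (4.02,36.88): [(0, 36.0066) (0, 27.0961) (10, 24.6712) (10, 38.1792)]  |A|=112.0925
6. ⊥bis P5·P4 via (6.09,20.075): [(0, 36.0066) (0, 27.0961) (10, 24.6712) (10, 38.1792)]  |A|=112.0925
7. canonical 4-gon: [(0, 36.0066) (0, 27.0961) (10, 24.6712) (10, 38.1792)]
8. shoelace: 112.0925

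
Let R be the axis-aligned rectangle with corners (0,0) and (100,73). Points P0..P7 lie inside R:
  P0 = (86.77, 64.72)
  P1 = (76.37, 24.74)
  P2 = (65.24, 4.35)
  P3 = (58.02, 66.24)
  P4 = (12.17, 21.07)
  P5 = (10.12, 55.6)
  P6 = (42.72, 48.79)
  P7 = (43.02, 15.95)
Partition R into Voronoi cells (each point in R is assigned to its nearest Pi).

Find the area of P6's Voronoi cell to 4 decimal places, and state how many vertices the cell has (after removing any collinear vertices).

Area of P6's cell: 1029.3637 (6 vertices)

1. box [0,100]×[0,73]: [(0, 0) (100, 0) (100, 73) (0, 73)]
2. ⊥bis P6·P0 via (64.745,56.755): [(0, 0) (85.2696, 0) (58.8702, 73) (0, 73)]  |A|=5261.1032
3. ⊥bis P6·P1 via (59.545,36.765): [(0, 0) (33.2687, 0) (67.7981, 48.3125) (58.8702, 73) (0, 73)]  |A|=4004.9572
4. ⊥bis P6·P2 via (53.98,26.57): [(0, 0) (1.5479, 0) (51.281, 25.2023) (67.7981, 48.3125) (58.8702, 73) (0, 73)]  |A|=3605.2392
5. ⊥bis P6·P3 via (50.37,57.515): [(0, 0) (1.5479, 0) (51.281, 25.2023) (65.1275, 44.5758) (32.709, 73) (0, 73)]  |A|=3183.7868
6. ⊥bis P6·P4 via (27.445,34.93): [(0, 65.1769) (40.9992, 19.992) (51.281, 25.2023) (65.1275, 44.5758) (32.709, 73) (0, 73)]  |A|=1832.2121
7. ⊥bis P6·P5 via (26.42,52.195): [(23.6802, 39.0792) (40.9992, 19.992) (51.281, 25.2023) (65.1275, 44.5758) (32.709, 73) (30.7661, 73)]  |A|=1217.7812
8. ⊥bis P6·P7 via (42.87,32.37): [(23.6802, 39.0792) (29.8756, 32.2513) (56.4928, 32.4944) (65.1275, 44.5758) (32.709, 73) (30.7661, 73)]  |A|=1029.3637
9. canonical 6-gon: [(23.6802, 39.0792) (29.8756, 32.2513) (56.4928, 32.4944) (65.1275, 44.5758) (32.709, 73) (30.7661, 73)]
10. shoelace: 1029.3637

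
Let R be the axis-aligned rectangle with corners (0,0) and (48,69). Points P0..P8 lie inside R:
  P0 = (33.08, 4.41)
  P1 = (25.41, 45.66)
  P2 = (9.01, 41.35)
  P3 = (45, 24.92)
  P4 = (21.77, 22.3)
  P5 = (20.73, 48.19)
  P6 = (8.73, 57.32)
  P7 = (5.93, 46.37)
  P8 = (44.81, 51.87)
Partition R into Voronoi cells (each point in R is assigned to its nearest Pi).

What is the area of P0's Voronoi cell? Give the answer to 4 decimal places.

1. box [0,48]×[0,69]: [(0, 0) (48, 0) (48, 69) (0, 69)]
2. ⊥bis P0·P1 via (29.245,25.035): [(0, 19.5972) (0, 0) (48, 0) (48, 28.5223)]  |A|=1154.8679
3. ⊥bis P0·P2 via (21.045,22.88): [(22.3986, 23.762) (0, 9.1671) (0, 0) (48, 0) (48, 28.5223)]  |A|=1038.0587
4. ⊥bis P0·P3 via (39.04,14.665): [(23.1477, 23.9013) (22.3986, 23.762) (0, 9.1671) (0, 0) (48, 0) (48, 9.4576)]  |A|=801.1584
5. ⊥bis P0·P4 via (27.425,13.355): [(34.068, 17.5547) (6.3002, 0) (48, 0) (48, 9.4576)]  |A|=431.8944
6. ⊥bis P0·P5 via (26.905,26.3): [(34.068, 17.5547) (6.3002, 0) (48, 0) (48, 9.4576)]  |A|=431.8944
7. ⊥bis P0·P6 via (20.905,30.865): [(34.068, 17.5547) (6.3002, 0) (48, 0) (48, 9.4576)]  |A|=431.8944
8. ⊥bis P0·P7 via (19.505,25.39): [(34.068, 17.5547) (6.3002, 0) (48, 0) (48, 9.4576)]  |A|=431.8944
9. ⊥bis P0·P8 via (38.945,28.14): [(34.068, 17.5547) (6.3002, 0) (48, 0) (48, 9.4576)]  |A|=431.8944
10. canonical 4-gon: [(34.068, 17.5547) (6.3002, 0) (48, 0) (48, 9.4576)]
11. shoelace: 431.8944

Area of P0's cell: 431.8944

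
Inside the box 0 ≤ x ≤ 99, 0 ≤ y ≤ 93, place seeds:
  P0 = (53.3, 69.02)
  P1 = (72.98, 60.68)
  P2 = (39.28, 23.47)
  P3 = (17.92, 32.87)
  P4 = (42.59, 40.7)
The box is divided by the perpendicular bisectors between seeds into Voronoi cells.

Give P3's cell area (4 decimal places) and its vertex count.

Area of P3's cell: 1839.0208 (5 vertices)

1. box [0,99]×[0,93]: [(0, 0) (99, 0) (99, 93) (0, 93)]
2. ⊥bis P3·P0 via (35.61,50.945): [(0, 85.7965) (0, 0) (87.6638, 0)]  |A|=3760.6216
3. ⊥bis P3·P1 via (45.45,46.775): [(50.9041, 35.9767) (0, 85.7965) (0, 0) (69.0754, 0)]  |A|=3426.2472
4. ⊥bis P3·P2 via (28.6,28.17): [(37.7158, 48.8841) (0, 85.7965) (0, 0) (16.2031, 0)]  |A|=2013.9766
5. ⊥bis P3·P4 via (30.255,36.785): [(31.1501, 33.9647) (21.3227, 64.928) (0, 85.7965) (0, 0) (16.2031, 0)]  |A|=1839.0208
6. canonical 5-gon: [(31.1501, 33.9647) (21.3227, 64.928) (0, 85.7965) (0, 0) (16.2031, 0)]
7. shoelace: 1839.0208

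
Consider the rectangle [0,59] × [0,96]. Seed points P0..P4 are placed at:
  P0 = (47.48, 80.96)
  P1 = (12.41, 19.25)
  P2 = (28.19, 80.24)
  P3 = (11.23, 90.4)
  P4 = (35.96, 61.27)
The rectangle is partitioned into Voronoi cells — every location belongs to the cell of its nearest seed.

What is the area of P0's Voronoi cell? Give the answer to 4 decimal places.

Area of P0's cell: 613.0596

1. box [0,59]×[0,96]: [(0, 0) (59, 0) (59, 96) (0, 96)]
2. ⊥bis P0·P1 via (29.945,50.105): [(0, 67.1228) (59, 33.5929) (59, 96) (0, 96)]  |A|=2692.8842
3. ⊥bis P0·P2 via (37.835,80.6): [(39.1689, 44.863) (59, 33.5929) (59, 96) (37.2602, 96)]  |A|=1174.6546
4. ⊥bis P0·P3 via (29.355,85.68): [(39.1689, 44.863) (59, 33.5929) (59, 96) (37.2602, 96)]  |A|=1174.6546
5. ⊥bis P0·P4 via (41.72,71.115): [(38.1102, 73.227) (59, 61.005) (59, 96) (37.2602, 96)]  |A|=613.0596
6. canonical 4-gon: [(38.1102, 73.227) (59, 61.005) (59, 96) (37.2602, 96)]
7. shoelace: 613.0596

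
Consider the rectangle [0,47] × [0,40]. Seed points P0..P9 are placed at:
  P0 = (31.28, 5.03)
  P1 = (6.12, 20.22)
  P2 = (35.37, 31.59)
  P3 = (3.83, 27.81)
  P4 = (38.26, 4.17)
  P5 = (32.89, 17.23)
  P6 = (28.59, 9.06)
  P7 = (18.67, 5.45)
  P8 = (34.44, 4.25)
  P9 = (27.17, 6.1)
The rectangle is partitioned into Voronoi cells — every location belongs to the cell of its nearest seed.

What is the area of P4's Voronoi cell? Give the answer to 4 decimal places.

1. box [0,47]×[0,40]: [(0, 0) (47, 0) (47, 40) (0, 40)]
2. ⊥bis P4·P0 via (34.77,4.6): [(34.2032, 0) (47, 0) (47, 40) (39.1316, 40)]  |A|=413.3032
3. ⊥bis P4·P1 via (22.19,12.195): [(34.2032, 0) (47, 0) (47, 40) (39.1316, 40)]  |A|=413.3032
4. ⊥bis P4·P2 via (36.815,17.88): [(36.4008, 17.8363) (34.2032, 0) (47, 0) (47, 18.9535)]  |A|=214.5692
5. ⊥bis P4·P3 via (21.045,15.99): [(36.4008, 17.8363) (34.2032, 0) (47, 0) (47, 18.9535)]  |A|=214.5692
6. ⊥bis P4·P5 via (35.575,10.7): [(35.5187, 10.6769) (34.2032, 0) (47, 0) (47, 15.3977)]  |A|=156.7074
7. ⊥bis P4·P6 via (33.425,6.615): [(35.5187, 10.6769) (34.2032, 0) (47, 0) (47, 15.3977)]  |A|=156.7074
8. ⊥bis P4·P7 via (28.465,4.81): [(35.5187, 10.6769) (34.2032, 0) (47, 0) (47, 15.3977)]  |A|=156.7074
9. ⊥bis P4·P8 via (36.35,4.21): [(36.4938, 11.0778) (36.2618, 0) (47, 0) (47, 15.3977)]  |A|=140.3632
10. ⊥bis P4·P9 via (32.715,5.135): [(36.4938, 11.0778) (36.2618, 0) (47, 0) (47, 15.3977)]  |A|=140.3632
11. canonical 4-gon: [(36.4938, 11.0778) (36.2618, 0) (47, 0) (47, 15.3977)]
12. shoelace: 140.3632

Area of P4's cell: 140.3632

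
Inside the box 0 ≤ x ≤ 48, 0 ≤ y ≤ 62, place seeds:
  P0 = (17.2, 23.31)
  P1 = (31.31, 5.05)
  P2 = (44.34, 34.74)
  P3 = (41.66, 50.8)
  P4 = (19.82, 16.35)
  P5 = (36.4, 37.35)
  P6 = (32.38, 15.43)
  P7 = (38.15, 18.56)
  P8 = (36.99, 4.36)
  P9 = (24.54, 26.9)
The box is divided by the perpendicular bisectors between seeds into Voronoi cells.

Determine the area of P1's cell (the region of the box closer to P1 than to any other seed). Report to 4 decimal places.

1. box [0,48]×[0,62]: [(0, 0) (48, 0) (48, 62) (0, 62)]
2. ⊥bis P1·P0 via (24.255,14.18): [(5.9044, 0) (48, 0) (48, 32.5284)]  |A|=684.6513
3. ⊥bis P1·P2 via (37.825,19.895): [(33.8873, 21.6231) (5.9044, 0) (48, 0) (48, 15.4295)]  |A|=563.9954
4. ⊥bis P1·P3 via (36.485,27.925): [(33.8873, 21.6231) (5.9044, 0) (48, 0) (48, 15.4295)]  |A|=563.9954
5. ⊥bis P1·P4 via (25.565,10.7): [(35.5778, 20.8812) (15.0419, 0) (48, 0) (48, 15.4295)]  |A|=439.9359
6. ⊥bis P1·P5 via (33.855,21.2): [(35.5778, 20.8812) (15.0419, 0) (48, 0) (48, 15.4295)]  |A|=439.9359
7. ⊥bis P1·P6 via (31.845,10.24): [(25.7323, 10.8701) (15.0419, 0) (48, 0) (48, 8.5747)]  |A|=274.5983
8. ⊥bis P1·P7 via (34.73,11.805): [(39.3489, 9.4665) (25.7323, 10.8701) (15.0419, 0) (48, 0) (48, 5.0865)]  |A|=259.5101
9. ⊥bis P1·P8 via (34.15,4.705): [(34.7856, 9.9369) (25.7323, 10.8701) (15.0419, 0) (33.5784, 0)]  |A|=146.2908
10. ⊥bis P1·P9 via (27.925,15.975): [(34.7856, 9.9369) (25.7323, 10.8701) (15.0419, 0) (33.5784, 0)]  |A|=146.2908
11. canonical 4-gon: [(34.7856, 9.9369) (25.7323, 10.8701) (15.0419, 0) (33.5784, 0)]
12. shoelace: 146.2908

Area of P1's cell: 146.2908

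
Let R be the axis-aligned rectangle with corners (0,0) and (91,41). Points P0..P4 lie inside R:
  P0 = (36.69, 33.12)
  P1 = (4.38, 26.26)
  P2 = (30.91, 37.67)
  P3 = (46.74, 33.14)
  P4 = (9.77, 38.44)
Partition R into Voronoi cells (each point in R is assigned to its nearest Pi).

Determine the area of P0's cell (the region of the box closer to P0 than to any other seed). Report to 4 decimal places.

1. box [0,91]×[0,41]: [(0, 0) (91, 0) (91, 41) (0, 41)]
2. ⊥bis P0·P1 via (20.535,29.69): [(26.8387, 0) (91, 0) (91, 41) (18.1337, 41)]  |A|=2809.0656
3. ⊥bis P0·P2 via (33.8,35.395): [(22.3988, 20.9117) (26.8387, 0) (91, 0) (91, 41) (38.2122, 41)]  |A|=2607.3936
4. ⊥bis P0·P3 via (41.715,33.13): [(22.3988, 20.9117) (26.8387, 0) (41.7809, 0) (41.6993, 41) (38.2122, 41)]  |A|=587.7391
5. ⊥bis P0·P4 via (23.23,35.78): [(22.3988, 20.9117) (26.8387, 0) (41.7809, 0) (41.6993, 41) (38.2122, 41)]  |A|=587.7391
6. canonical 5-gon: [(22.3988, 20.9117) (26.8387, 0) (41.7809, 0) (41.6993, 41) (38.2122, 41)]
7. shoelace: 587.7391

Area of P0's cell: 587.7391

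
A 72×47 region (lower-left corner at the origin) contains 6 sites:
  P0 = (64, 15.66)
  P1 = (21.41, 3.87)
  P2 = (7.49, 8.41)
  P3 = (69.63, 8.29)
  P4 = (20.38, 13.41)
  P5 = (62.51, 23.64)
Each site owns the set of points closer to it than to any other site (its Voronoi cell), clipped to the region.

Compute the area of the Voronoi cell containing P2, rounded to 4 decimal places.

Area of P2's cell: 402.5130

1. box [0,72]×[0,47]: [(0, 0) (72, 0) (72, 47) (0, 47)]
2. ⊥bis P2·P0 via (35.745,12.035): [(0, 0) (37.289, 0) (31.2591, 47) (0, 47)]  |A|=1610.8821
3. ⊥bis P2·P1 via (14.45,6.14): [(0, 0) (12.4474, 0) (27.7765, 47) (0, 47)]  |A|=945.2618
4. ⊥bis P2·P3 via (38.56,8.35): [(0, 0) (12.4474, 0) (27.7765, 47) (0, 47)]  |A|=945.2618
5. ⊥bis P2·P4 via (13.935,10.91): [(0, 46.8344) (0, 0) (12.4474, 0) (15.0599, 8.01)]  |A|=402.513
6. ⊥bis P2·P5 via (35,16.025): [(0, 46.8344) (0, 0) (12.4474, 0) (15.0599, 8.01)]  |A|=402.513
7. canonical 4-gon: [(0, 46.8344) (0, 0) (12.4474, 0) (15.0599, 8.01)]
8. shoelace: 402.513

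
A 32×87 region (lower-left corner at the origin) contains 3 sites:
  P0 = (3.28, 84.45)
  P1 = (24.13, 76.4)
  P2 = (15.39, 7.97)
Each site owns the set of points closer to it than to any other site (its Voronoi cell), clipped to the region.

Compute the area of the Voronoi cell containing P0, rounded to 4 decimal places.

1. box [0,32]×[0,87]: [(0, 0) (32, 0) (32, 87) (0, 87)]
2. ⊥bis P0·P1 via (13.705,80.425): [(0, 44.9282) (16.2435, 87) (0, 87)]  |A|=341.6977
3. ⊥bis P0·P2 via (9.335,46.21): [(0, 44.9282) (16.2435, 87) (0, 87)]  |A|=341.6977
4. canonical 3-gon: [(0, 44.9282) (16.2435, 87) (0, 87)]
5. shoelace: 341.6977

Area of P0's cell: 341.6977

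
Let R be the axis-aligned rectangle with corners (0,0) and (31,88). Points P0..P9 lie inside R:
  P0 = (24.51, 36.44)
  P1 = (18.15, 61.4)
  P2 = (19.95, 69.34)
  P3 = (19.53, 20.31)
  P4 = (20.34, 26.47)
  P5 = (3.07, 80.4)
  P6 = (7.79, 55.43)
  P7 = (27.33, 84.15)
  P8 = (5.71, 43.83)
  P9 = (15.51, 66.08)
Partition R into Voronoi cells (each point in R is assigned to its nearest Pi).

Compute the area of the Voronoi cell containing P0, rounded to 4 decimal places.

Area of P0's cell: 282.5660

1. box [0,31]×[0,88]: [(0, 0) (31, 0) (31, 88) (0, 88)]
2. ⊥bis P0·P1 via (21.33,48.92): [(0, 43.485) (0, 0) (31, 0) (31, 51.384)]  |A|=1470.4686
3. ⊥bis P0·P2 via (22.23,52.89): [(0, 43.485) (0, 0) (31, 0) (31, 51.384)]  |A|=1470.4686
4. ⊥bis P0·P3 via (22.02,28.375): [(0, 43.485) (0, 35.1735) (31, 25.6025) (31, 51.384)]  |A|=528.4408
5. ⊥bis P0·P4 via (22.425,31.455): [(0, 43.485) (0, 40.8344) (31, 27.8685) (31, 51.384)]  |A|=405.5748
6. ⊥bis P0·P5 via (13.79,58.42): [(0, 43.485) (0, 40.8344) (31, 27.8685) (31, 51.384)]  |A|=405.5748
7. ⊥bis P0·P6 via (16.15,45.935): [(18.8114, 48.2782) (7.0214, 37.8976) (31, 27.8685) (31, 51.384)]  |A|=326.8888
8. ⊥bis P0·P7 via (25.92,60.295): [(18.8114, 48.2782) (7.0214, 37.8976) (31, 27.8685) (31, 51.384)]  |A|=326.8888
9. ⊥bis P0·P8 via (15.11,40.135): [(18.8114, 48.2782) (18.0461, 47.6045) (13.2126, 35.3081) (31, 27.8685) (31, 51.384)]  |A|=282.566
10. ⊥bis P0·P9 via (20.01,51.26): [(18.8114, 48.2782) (18.0461, 47.6045) (13.2126, 35.3081) (31, 27.8685) (31, 51.384)]  |A|=282.566
11. canonical 5-gon: [(18.8114, 48.2782) (18.0461, 47.6045) (13.2126, 35.3081) (31, 27.8685) (31, 51.384)]
12. shoelace: 282.566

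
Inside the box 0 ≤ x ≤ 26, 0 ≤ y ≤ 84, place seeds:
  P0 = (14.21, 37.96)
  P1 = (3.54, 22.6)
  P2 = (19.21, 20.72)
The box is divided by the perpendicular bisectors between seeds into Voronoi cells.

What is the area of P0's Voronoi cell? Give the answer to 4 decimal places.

1. box [0,26]×[0,84]: [(0, 0) (26, 0) (26, 84) (0, 84)]
2. ⊥bis P0·P1 via (8.875,30.28): [(0, 36.4451) (26, 18.3839) (26, 84) (0, 84)]  |A|=1471.2224
3. ⊥bis P0·P2 via (16.71,29.34): [(0, 36.4451) (12.1373, 28.0138) (26, 32.0343) (26, 84) (0, 84)]  |A|=1376.6068
4. canonical 5-gon: [(0, 36.4451) (12.1373, 28.0138) (26, 32.0343) (26, 84) (0, 84)]
5. shoelace: 1376.6068

Area of P0's cell: 1376.6068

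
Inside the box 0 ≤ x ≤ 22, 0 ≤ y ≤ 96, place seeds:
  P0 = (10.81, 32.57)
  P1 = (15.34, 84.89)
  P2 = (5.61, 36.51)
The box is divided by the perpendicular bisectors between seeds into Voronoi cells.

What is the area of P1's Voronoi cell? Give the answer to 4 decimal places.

Area of P1's cell: 778.9229

1. box [0,22]×[0,96]: [(0, 0) (22, 0) (22, 96) (0, 96)]
2. ⊥bis P1·P0 via (13.075,58.73): [(0, 59.8621) (22, 57.9573) (22, 96) (0, 96)]  |A|=815.9875
3. ⊥bis P1·P2 via (10.475,60.7): [(0, 62.8067) (22, 58.3821) (22, 96) (0, 96)]  |A|=778.9229
4. canonical 4-gon: [(0, 62.8067) (22, 58.3821) (22, 96) (0, 96)]
5. shoelace: 778.9229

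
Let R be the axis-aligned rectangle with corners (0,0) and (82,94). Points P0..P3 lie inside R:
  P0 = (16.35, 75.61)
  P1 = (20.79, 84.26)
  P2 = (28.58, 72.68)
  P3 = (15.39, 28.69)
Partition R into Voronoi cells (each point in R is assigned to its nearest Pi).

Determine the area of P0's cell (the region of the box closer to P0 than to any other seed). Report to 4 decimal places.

Area of P0's cell: 649.8234

1. box [0,82]×[0,94]: [(0, 0) (82, 0) (82, 94) (0, 94)]
2. ⊥bis P0·P1 via (18.57,79.935): [(0, 89.4669) (0, 0) (82, 0) (82, 47.3767)]  |A|=5610.5874
3. ⊥bis P0·P2 via (22.465,74.145): [(23.2737, 77.5206) (0, 89.4669) (0, 0) (4.7017, 0)]  |A|=1223.3535
4. ⊥bis P0·P3 via (15.87,52.15): [(17.1891, 52.123) (23.2737, 77.5206) (0, 89.4669) (0, 52.4747)]  |A|=649.8234
5. canonical 4-gon: [(17.1891, 52.123) (23.2737, 77.5206) (0, 89.4669) (0, 52.4747)]
6. shoelace: 649.8234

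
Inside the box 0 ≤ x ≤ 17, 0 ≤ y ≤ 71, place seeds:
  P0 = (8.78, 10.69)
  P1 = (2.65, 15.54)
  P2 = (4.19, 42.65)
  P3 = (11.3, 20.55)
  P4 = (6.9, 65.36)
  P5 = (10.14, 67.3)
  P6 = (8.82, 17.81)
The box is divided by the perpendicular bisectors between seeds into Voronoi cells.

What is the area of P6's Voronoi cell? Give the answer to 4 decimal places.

1. box [0,17]×[0,71]: [(0, 0) (17, 0) (17, 71) (0, 71)]
2. ⊥bis P6·P0 via (8.8,14.25): [(0, 14.2994) (17, 14.2039) (17, 71) (0, 71)]  |A|=964.7213
3. ⊥bis P6·P1 via (5.735,16.675): [(0, 32.2631) (6.6227, 14.2622) (17, 14.2039) (17, 71) (0, 71)]  |A|=905.2376
4. ⊥bis P6·P2 via (6.505,30.23): [(1.1174, 29.2258) (6.6227, 14.2622) (17, 14.2039) (17, 32.1862)]  |A|=220.2825
5. ⊥bis P6·P3 via (10.06,19.18): [(2.194, 26.2996) (6.6227, 14.2622) (15.5487, 14.2121)]  |A|=53.6119
6. ⊥bis P6·P4 via (7.86,41.585): [(2.194, 26.2996) (6.6227, 14.2622) (15.5487, 14.2121)]  |A|=53.6119
7. ⊥bis P6·P5 via (9.48,42.555): [(2.194, 26.2996) (6.6227, 14.2622) (15.5487, 14.2121)]  |A|=53.6119
8. canonical 3-gon: [(2.194, 26.2996) (6.6227, 14.2622) (15.5487, 14.2121)]
9. shoelace: 53.6119

Area of P6's cell: 53.6119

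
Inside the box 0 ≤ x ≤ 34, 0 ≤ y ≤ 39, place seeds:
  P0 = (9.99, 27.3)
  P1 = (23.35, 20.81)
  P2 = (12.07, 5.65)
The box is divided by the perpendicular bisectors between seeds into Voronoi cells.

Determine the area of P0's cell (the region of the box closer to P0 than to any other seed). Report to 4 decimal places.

Area of P0's cell: 421.4373

1. box [0,34]×[0,39]: [(0, 0) (34, 0) (34, 39) (0, 39)]
2. ⊥bis P0·P1 via (16.67,24.055): [(0, 0) (4.9846, 0) (23.93, 39) (0, 39)]  |A|=563.8339
3. ⊥bis P0·P2 via (11.03,16.475): [(0, 15.4153) (13.0836, 16.6723) (23.93, 39) (0, 39)]  |A|=421.4373
4. canonical 4-gon: [(0, 15.4153) (13.0836, 16.6723) (23.93, 39) (0, 39)]
5. shoelace: 421.4373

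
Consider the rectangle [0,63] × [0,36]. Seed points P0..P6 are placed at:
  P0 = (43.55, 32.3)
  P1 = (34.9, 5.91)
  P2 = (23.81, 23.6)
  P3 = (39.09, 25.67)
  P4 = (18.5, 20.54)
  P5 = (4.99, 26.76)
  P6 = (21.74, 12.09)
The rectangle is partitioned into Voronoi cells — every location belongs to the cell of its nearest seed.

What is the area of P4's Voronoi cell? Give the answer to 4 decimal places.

1. box [0,63]×[0,36]: [(0, 0) (63, 0) (63, 36) (0, 36)]
2. ⊥bis P4·P0 via (31.025,26.42): [(0, 0) (43.4282, 0) (26.5276, 36) (0, 36)]  |A|=1259.203
3. ⊥bis P4·P1 via (26.7,13.225): [(0, 0) (14.9023, 0) (33.5924, 20.9512) (26.5276, 36) (0, 36)]  |A|=960.3773
4. ⊥bis P4·P2 via (21.155,22.07): [(0, 0) (14.9023, 0) (26.4279, 12.92) (13.1275, 36) (0, 36)]  |A|=723.463
5. ⊥bis P4·P3 via (28.795,23.105): [(0, 0) (14.9023, 0) (26.4279, 12.92) (13.1275, 36) (0, 36)]  |A|=723.463
6. ⊥bis P4·P5 via (11.745,23.65): [(0.8565, 0) (14.9023, 0) (26.4279, 12.92) (15.5197, 31.8488)]  |A|=403.2204
7. ⊥bis P4·P6 via (20.12,16.315): [(5.8486, 10.8429) (23.6839, 17.6815) (15.5197, 31.8488)]  |A|=154.2553
8. canonical 3-gon: [(5.8486, 10.8429) (23.6839, 17.6815) (15.5197, 31.8488)]
9. shoelace: 154.2553

Area of P4's cell: 154.2553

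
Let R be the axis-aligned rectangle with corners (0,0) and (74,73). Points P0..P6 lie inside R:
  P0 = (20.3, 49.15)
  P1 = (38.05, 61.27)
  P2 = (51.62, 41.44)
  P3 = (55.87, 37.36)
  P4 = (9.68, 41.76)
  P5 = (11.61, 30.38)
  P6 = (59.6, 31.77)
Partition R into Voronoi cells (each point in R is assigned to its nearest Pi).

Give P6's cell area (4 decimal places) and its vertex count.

1. box [0,74]×[0,73]: [(0, 0) (74, 0) (74, 73) (0, 73)]
2. ⊥bis P6·P0 via (39.95,40.46): [(22.057, 0) (74, 0) (74, 73) (54.3405, 73)]  |A|=2613.4925
3. ⊥bis P6·P1 via (48.825,46.52): [(39.6735, 39.8347) (22.057, 0) (74, 0) (74, 64.9106)]  |A|=2148.6444
4. ⊥bis P6·P2 via (55.61,36.605): [(28.266, 14.0398) (22.057, 0) (74, 0) (74, 51.781)]  |A|=1548.7126
5. ⊥bis P6·P3 via (57.735,34.565): [(33.7201, 18.5408) (28.266, 14.0398) (22.057, 0) (74, 0) (74, 45.418)]  |A|=1420.5623
6. ⊥bis P6·P4 via (34.64,36.765): [(33.7201, 18.5408) (30.4535, 15.845) (27.2826, 0) (74, 0) (74, 45.418)]  |A|=1369.4106
7. ⊥bis P6·P5 via (35.605,31.075): [(35.9254, 20.0123) (36.5051, 0) (74, 0) (74, 45.418)]  |A|=1239.8156
8. canonical 4-gon: [(35.9254, 20.0123) (36.5051, 0) (74, 0) (74, 45.418)]
9. shoelace: 1239.8156

Area of P6's cell: 1239.8156 (4 vertices)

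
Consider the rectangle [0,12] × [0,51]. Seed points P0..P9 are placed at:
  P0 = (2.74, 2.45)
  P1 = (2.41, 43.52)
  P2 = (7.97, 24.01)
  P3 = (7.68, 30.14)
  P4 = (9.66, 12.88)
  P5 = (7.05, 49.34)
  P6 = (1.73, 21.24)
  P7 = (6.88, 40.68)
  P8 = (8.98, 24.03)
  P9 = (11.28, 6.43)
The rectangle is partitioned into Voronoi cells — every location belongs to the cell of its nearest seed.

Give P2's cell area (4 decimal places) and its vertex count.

Area of P2's cell: 31.7692 (4 vertices)

1. box [0,12]×[0,51]: [(0, 0) (12, 0) (12, 51) (0, 51)]
2. ⊥bis P2·P0 via (5.355,13.23): [(0, 14.529) (12, 11.6181) (12, 51) (0, 51)]  |A|=455.1176
3. ⊥bis P2·P1 via (5.19,33.765): [(0, 32.2859) (0, 14.529) (12, 11.6181) (12, 35.7057)]  |A|=251.0676
4. ⊥bis P2·P3 via (7.825,27.075): [(0, 26.7048) (0, 14.529) (12, 11.6181) (12, 27.2725)]  |A|=166.9815
5. ⊥bis P2·P4 via (8.815,18.445): [(0, 26.7048) (0, 17.1065) (12, 18.9286) (12, 27.2725)]  |A|=107.6532
6. ⊥bis P2·P5 via (7.51,36.675): [(0, 26.7048) (0, 17.1065) (12, 18.9286) (12, 27.2725)]  |A|=107.6532
7. ⊥bis P2·P6 via (4.85,22.625): [(2.9764, 26.8456) (6.8388, 18.1449) (12, 18.9286) (12, 27.2725)]  |A|=61.6126
8. ⊥bis P2·P7 via (7.425,32.345): [(2.9764, 26.8456) (6.8388, 18.1449) (12, 18.9286) (12, 27.2725)]  |A|=61.6126
9. ⊥bis P2·P8 via (8.475,24.02): [(8.414, 27.1029) (2.9764, 26.8456) (6.8388, 18.1449) (8.5861, 18.4102)]  |A|=31.7692
10. ⊥bis P2·P9 via (9.625,15.22): [(8.414, 27.1029) (2.9764, 26.8456) (6.8388, 18.1449) (8.5861, 18.4102)]  |A|=31.7692
11. canonical 4-gon: [(8.414, 27.1029) (2.9764, 26.8456) (6.8388, 18.1449) (8.5861, 18.4102)]
12. shoelace: 31.7692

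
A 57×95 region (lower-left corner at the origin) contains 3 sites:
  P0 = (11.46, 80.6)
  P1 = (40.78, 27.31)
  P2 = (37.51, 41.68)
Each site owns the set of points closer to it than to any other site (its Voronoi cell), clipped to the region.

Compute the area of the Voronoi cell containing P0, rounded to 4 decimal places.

Area of P0's cell: 1776.8424

1. box [0,57]×[0,95]: [(0, 0) (57, 0) (57, 95) (0, 95)]
2. ⊥bis P0·P1 via (26.12,53.955): [(0, 39.5839) (57, 70.9451) (57, 95) (0, 95)]  |A|=2264.9253
3. ⊥bis P0·P2 via (24.485,61.14): [(0, 44.7517) (57, 82.903) (57, 95) (0, 95)]  |A|=1776.8424
4. canonical 4-gon: [(0, 44.7517) (57, 82.903) (57, 95) (0, 95)]
5. shoelace: 1776.8424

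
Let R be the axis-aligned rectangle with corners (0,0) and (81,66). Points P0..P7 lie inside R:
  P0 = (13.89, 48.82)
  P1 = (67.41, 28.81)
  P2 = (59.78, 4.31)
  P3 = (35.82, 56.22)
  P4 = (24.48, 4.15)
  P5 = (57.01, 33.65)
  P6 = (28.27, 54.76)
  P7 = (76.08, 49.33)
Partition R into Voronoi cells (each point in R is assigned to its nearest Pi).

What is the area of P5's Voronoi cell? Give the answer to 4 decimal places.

1. box [0,81]×[0,66]: [(0, 0) (81, 0) (81, 66) (0, 66)]
2. ⊥bis P5·P0 via (35.45,41.235): [(20.9432, 0) (81, 0) (81, 66) (44.1625, 66)]  |A|=3197.5117
3. ⊥bis P5·P1 via (62.21,31.23): [(20.9432, 0) (47.676, 0) (78.3914, 66) (44.1625, 66)]  |A|=2011.7379
4. ⊥bis P5·P2 via (58.395,18.98): [(26.5632, 15.9748) (56.4224, 18.7938) (78.3914, 66) (44.1625, 66)]  |A|=1529.9575
5. ⊥bis P5·P3 via (46.415,44.935): [(31.9857, 31.388) (26.5632, 15.9748) (56.4224, 18.7938) (78.3914, 66) (68.8519, 66)]  |A|=1102.684
6. ⊥bis P5·P4 via (40.745,18.9): [(31.9857, 31.388) (31.2686, 29.3497) (42.0701, 17.4388) (56.4224, 18.7938) (78.3914, 66) (68.8519, 66)]  |A|=1002.4264
7. ⊥bis P5·P6 via (42.64,44.205): [(35.9805, 35.1385) (31.5227, 29.0695) (42.0701, 17.4388) (56.4224, 18.7938) (78.3914, 66) (68.8519, 66)]  |A|=998.3043
8. ⊥bis P5·P7 via (66.545,41.49): [(56.1767, 54.0999) (35.9805, 35.1385) (31.5227, 29.0695) (42.0701, 17.4388) (56.4224, 18.7938) (66.8259, 41.1484)]  |A|=734.3239
9. canonical 6-gon: [(56.1767, 54.0999) (35.9805, 35.1385) (31.5227, 29.0695) (42.0701, 17.4388) (56.4224, 18.7938) (66.8259, 41.1484)]
10. shoelace: 734.3239

Area of P5's cell: 734.3239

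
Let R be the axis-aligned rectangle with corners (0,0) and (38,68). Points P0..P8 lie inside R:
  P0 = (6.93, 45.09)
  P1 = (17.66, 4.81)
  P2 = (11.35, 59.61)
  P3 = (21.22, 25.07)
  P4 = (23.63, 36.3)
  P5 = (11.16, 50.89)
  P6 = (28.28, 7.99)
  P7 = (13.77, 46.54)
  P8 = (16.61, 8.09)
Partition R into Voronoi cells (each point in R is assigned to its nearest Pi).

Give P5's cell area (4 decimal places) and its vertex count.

1. box [0,38]×[0,68]: [(0, 0) (38, 0) (38, 68) (0, 68)]
2. ⊥bis P5·P0 via (9.045,47.99): [(0, 54.5866) (38, 26.8728) (38, 68) (0, 68)]  |A|=1036.2708
3. ⊥bis P5·P1 via (14.41,27.85): [(0, 54.5866) (33.0541, 30.4799) (38, 31.1776) (38, 68) (0, 68)]  |A|=1025.6253
4. ⊥bis P5·P2 via (11.255,55.25): [(0, 55.4952) (0, 54.5866) (33.0541, 30.4799) (38, 31.1776) (38, 54.6673)]  |A|=534.7126
5. ⊥bis P5·P3 via (16.19,37.98): [(0, 55.4952) (0, 54.5866) (20.479, 39.6511) (38, 46.4776) (38, 54.6673)]  |A|=373.6101
6. ⊥bis P5·P4 via (17.395,43.595): [(30.5398, 54.8298) (0, 55.4952) (0, 54.5866) (16.3251, 42.6806)]  |A|=197.664
7. ⊥bis P5·P6 via (19.72,29.44): [(30.5398, 54.8298) (0, 55.4952) (0, 54.5866) (16.3251, 42.6806)]  |A|=197.664
8. ⊥bis P5·P7 via (12.465,48.715): [(22.9326, 54.9956) (0, 55.4952) (0, 54.5866) (10.0433, 47.262)]  |A|=96.4588
9. ⊥bis P5·P8 via (13.885,29.49): [(22.9326, 54.9956) (0, 55.4952) (0, 54.5866) (10.0433, 47.262)]  |A|=96.4588
10. canonical 4-gon: [(22.9326, 54.9956) (0, 55.4952) (0, 54.5866) (10.0433, 47.262)]
11. shoelace: 96.4588

Area of P5's cell: 96.4588 (4 vertices)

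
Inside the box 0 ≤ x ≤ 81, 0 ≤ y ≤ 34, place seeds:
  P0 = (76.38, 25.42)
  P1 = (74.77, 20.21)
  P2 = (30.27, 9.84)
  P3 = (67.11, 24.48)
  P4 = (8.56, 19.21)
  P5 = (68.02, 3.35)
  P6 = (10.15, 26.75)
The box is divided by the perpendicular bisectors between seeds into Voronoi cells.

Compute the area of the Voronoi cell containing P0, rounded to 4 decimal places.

1. box [0,81]×[0,34]: [(0, 0) (81, 0) (81, 34) (0, 34)]
2. ⊥bis P0·P1 via (75.575,22.815): [(81, 21.1386) (81, 34) (39.3801, 34)]  |A|=267.6462
3. ⊥bis P0·P2 via (53.325,17.63): [(48.7747, 31.0969) (81, 21.1386) (81, 34) (47.7938, 34)]  |A|=255.433
4. ⊥bis P0·P3 via (71.745,24.95): [(71.8446, 23.9678) (81, 21.1386) (81, 34) (70.8273, 34)]  |A|=109.9032
5. ⊥bis P0·P4 via (42.47,22.315): [(71.8446, 23.9678) (81, 21.1386) (81, 34) (70.8273, 34)]  |A|=109.9032
6. ⊥bis P0·P5 via (72.2,14.385): [(71.8446, 23.9678) (81, 21.1386) (81, 34) (70.8273, 34)]  |A|=109.9032
7. ⊥bis P0·P6 via (43.265,26.085): [(71.8446, 23.9678) (81, 21.1386) (81, 34) (70.8273, 34)]  |A|=109.9032
8. canonical 4-gon: [(71.8446, 23.9678) (81, 21.1386) (81, 34) (70.8273, 34)]
9. shoelace: 109.9032

Area of P0's cell: 109.9032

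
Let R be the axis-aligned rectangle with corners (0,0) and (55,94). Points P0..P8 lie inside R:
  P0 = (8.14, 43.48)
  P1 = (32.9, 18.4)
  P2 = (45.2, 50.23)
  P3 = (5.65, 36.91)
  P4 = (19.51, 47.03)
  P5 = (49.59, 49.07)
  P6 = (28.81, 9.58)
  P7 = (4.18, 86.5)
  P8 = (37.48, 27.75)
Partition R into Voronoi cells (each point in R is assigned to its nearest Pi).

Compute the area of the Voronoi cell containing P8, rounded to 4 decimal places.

1. box [0,55]×[0,94]: [(0, 0) (55, 0) (55, 94) (0, 94)]
2. ⊥bis P8·P0 via (22.81,35.615): [(3.7158, 0) (55, 0) (55, 94) (54.1118, 94)]  |A|=2452.101
3. ⊥bis P8·P1 via (35.19,23.075): [(20.0603, 30.4861) (55, 13.3713) (55, 94) (54.1118, 94)]  |A|=1436.7779
4. ⊥bis P8·P2 via (41.34,38.99): [(27.2193, 43.8393) (20.0603, 30.4861) (55, 13.3713) (55, 34.2989)]  |A|=585.2331
5. ⊥bis P8·P3 via (21.565,32.33): [(27.2193, 43.8393) (22.1631, 34.4084) (20.914, 30.0679) (55, 13.3713) (55, 34.2989)]  |A|=583.119
6. ⊥bis P8·P4 via (28.495,37.39): [(33.2079, 41.7827) (21.0148, 30.418) (20.914, 30.0679) (55, 13.3713) (55, 34.2989)]  |A|=531.8783
7. ⊥bis P8·P5 via (43.535,38.41): [(44.3088, 37.9705) (33.2079, 41.7827) (21.0148, 30.418) (20.914, 30.0679) (55, 13.3713) (55, 31.8978)]  |A|=519.0426
8. ⊥bis P8·P6 via (33.145,18.665): [(44.3088, 37.9705) (33.2079, 41.7827) (21.0148, 30.418) (20.914, 30.0679) (55, 13.3713) (55, 31.8978)]  |A|=519.0426
9. ⊥bis P8·P7 via (20.83,57.125): [(44.3088, 37.9705) (33.2079, 41.7827) (21.0148, 30.418) (20.914, 30.0679) (55, 13.3713) (55, 31.8978)]  |A|=519.0426
10. canonical 6-gon: [(44.3088, 37.9705) (33.2079, 41.7827) (21.0148, 30.418) (20.914, 30.0679) (55, 13.3713) (55, 31.8978)]
11. shoelace: 519.0426

Area of P8's cell: 519.0426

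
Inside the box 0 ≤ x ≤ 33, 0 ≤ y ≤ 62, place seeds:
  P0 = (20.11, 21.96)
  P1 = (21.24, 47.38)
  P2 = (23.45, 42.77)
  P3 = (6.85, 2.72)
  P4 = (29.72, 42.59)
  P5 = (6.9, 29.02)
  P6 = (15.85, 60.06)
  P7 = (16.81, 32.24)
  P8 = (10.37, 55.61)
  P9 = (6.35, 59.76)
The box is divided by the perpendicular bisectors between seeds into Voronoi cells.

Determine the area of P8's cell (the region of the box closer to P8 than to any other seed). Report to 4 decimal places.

Area of P8's cell: 176.2719

1. box [0,33]×[0,62]: [(0, 0) (33, 0) (33, 62) (0, 62)]
2. ⊥bis P8·P0 via (15.24,38.785): [(0, 34.3738) (33, 43.9256) (33, 62) (0, 62)]  |A|=754.0597
3. ⊥bis P8·P1 via (15.805,51.495): [(0, 34.3738) (3.6396, 35.4273) (23.7586, 62) (0, 62)]  |A|=365.9409
4. ⊥bis P8·P2 via (16.91,49.19): [(0, 34.3738) (3.3046, 35.3303) (4.4485, 36.4955) (23.7586, 62) (0, 62)]  |A|=365.8011
5. ⊥bis P8·P3 via (8.61,29.165): [(0, 34.3738) (3.3046, 35.3303) (4.4485, 36.4955) (23.7586, 62) (0, 62)]  |A|=365.8011
6. ⊥bis P8·P4 via (20.045,49.1): [(0, 34.3738) (3.3046, 35.3303) (4.4485, 36.4955) (23.7586, 62) (0, 62)]  |A|=365.8011
7. ⊥bis P8·P5 via (8.635,42.315): [(0, 43.4419) (8.8348, 42.2889) (23.7586, 62) (0, 62)]  |A|=316.133
8. ⊥bis P8·P6 via (13.11,57.835): [(0, 43.4419) (8.8348, 42.2889) (16.9888, 53.0585) (9.7278, 62) (0, 62)]  |A|=253.4045
9. ⊥bis P8·P7 via (13.59,43.925): [(0, 43.4419) (8.0327, 42.3936) (9.1464, 42.7005) (16.9888, 53.0585) (9.7278, 62) (0, 62)]  |A|=253.2232
10. ⊥bis P8·P9 via (8.36,57.685): [(0, 49.5869) (0, 43.4419) (8.0327, 42.3936) (9.1464, 42.7005) (16.9888, 53.0585) (11.0868, 60.3264)]  |A|=176.2719
11. canonical 6-gon: [(0, 49.5869) (0, 43.4419) (8.0327, 42.3936) (9.1464, 42.7005) (16.9888, 53.0585) (11.0868, 60.3264)]
12. shoelace: 176.2719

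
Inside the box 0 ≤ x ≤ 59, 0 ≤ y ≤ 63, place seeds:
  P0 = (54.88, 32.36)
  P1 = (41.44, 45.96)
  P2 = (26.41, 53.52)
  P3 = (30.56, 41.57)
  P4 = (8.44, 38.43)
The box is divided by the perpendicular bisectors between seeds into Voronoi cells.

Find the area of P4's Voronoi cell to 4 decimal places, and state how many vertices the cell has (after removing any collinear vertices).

Area of P4's cell: 1181.4246 (5 vertices)

1. box [0,59]×[0,63]: [(0, 0) (59, 0) (59, 63) (0, 63)]
2. ⊥bis P4·P0 via (31.66,35.395): [(0, 0) (27.0337, 0) (35.2681, 63) (0, 63)]  |A|=1962.5066
3. ⊥bis P4·P1 via (24.94,42.195): [(0, 0) (27.0337, 0) (29.7777, 20.994) (20.1927, 63) (0, 63)]  |A|=1645.8762
4. ⊥bis P4·P2 via (17.425,45.975): [(0, 0) (27.0337, 0) (29.7777, 20.994) (26.5596, 35.097) (3.1285, 63) (0, 63)]  |A|=1407.8057
5. ⊥bis P4·P3 via (19.5,40): [(0, 0) (25.1781, 0) (18.9014, 44.2168) (3.1285, 63) (0, 63)]  |A|=1181.4246
6. canonical 5-gon: [(0, 0) (25.1781, 0) (18.9014, 44.2168) (3.1285, 63) (0, 63)]
7. shoelace: 1181.4246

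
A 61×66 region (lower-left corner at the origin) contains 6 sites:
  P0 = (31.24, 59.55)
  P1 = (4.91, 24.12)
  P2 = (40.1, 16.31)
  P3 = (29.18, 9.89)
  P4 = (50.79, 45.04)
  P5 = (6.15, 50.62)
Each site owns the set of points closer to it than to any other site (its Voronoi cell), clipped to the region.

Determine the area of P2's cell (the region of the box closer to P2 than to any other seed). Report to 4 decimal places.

1. box [0,61]×[0,66]: [(0, 0) (61, 0) (61, 66) (0, 66)]
2. ⊥bis P2·P0 via (35.67,37.93): [(0, 30.6211) (0, 0) (61, 0) (61, 43.1202)]  |A|=2249.1098
3. ⊥bis P2·P1 via (22.505,20.215): [(25.9967, 35.9479) (18.0185, 0) (61, 0) (61, 43.1202)]  |A|=1527.2211
4. ⊥bis P2·P3 via (34.64,13.1): [(25.9967, 35.9479) (24.6842, 30.0341) (42.3416, 0) (61, 0) (61, 43.1202)]  |A|=1161.9594
5. ⊥bis P2·P4 via (45.445,30.675): [(29.3997, 36.6452) (25.9967, 35.9479) (24.6842, 30.0341) (42.3416, 0) (61, 0) (61, 24.8872)]  |A|=873.876
6. ⊥bis P2·P5 via (23.125,33.465): [(29.3997, 36.6452) (25.9967, 35.9479) (24.6842, 30.0341) (42.3416, 0) (61, 0) (61, 24.8872)]  |A|=873.876
7. canonical 6-gon: [(29.3997, 36.6452) (25.9967, 35.9479) (24.6842, 30.0341) (42.3416, 0) (61, 0) (61, 24.8872)]
8. shoelace: 873.876

Area of P2's cell: 873.8760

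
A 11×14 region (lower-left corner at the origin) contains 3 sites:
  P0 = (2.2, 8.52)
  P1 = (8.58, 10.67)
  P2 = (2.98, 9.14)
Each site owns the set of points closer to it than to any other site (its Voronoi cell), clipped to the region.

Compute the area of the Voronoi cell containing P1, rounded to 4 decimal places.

1. box [0,11]×[0,14]: [(0, 0) (11, 0) (11, 14) (0, 14)]
2. ⊥bis P1·P0 via (5.39,9.595): [(8.6234, 0) (11, 0) (11, 14) (3.9056, 14)]  |A|=66.2971
3. ⊥bis P1·P2 via (5.78,9.905): [(7.8983, 2.1519) (8.6234, 0) (11, 0) (11, 14) (4.6612, 14)]  |A|=61.8207
4. canonical 5-gon: [(7.8983, 2.1519) (8.6234, 0) (11, 0) (11, 14) (4.6612, 14)]
5. shoelace: 61.8207

Area of P1's cell: 61.8207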